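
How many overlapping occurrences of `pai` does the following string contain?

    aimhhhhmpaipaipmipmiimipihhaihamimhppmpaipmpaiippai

Sliding a length-3 window over the 51 characters (49 positions):
  position 9–11: pai
  position 12–14: pai
  position 39–41: pai
  position 44–46: pai
  position 49–51: pai

5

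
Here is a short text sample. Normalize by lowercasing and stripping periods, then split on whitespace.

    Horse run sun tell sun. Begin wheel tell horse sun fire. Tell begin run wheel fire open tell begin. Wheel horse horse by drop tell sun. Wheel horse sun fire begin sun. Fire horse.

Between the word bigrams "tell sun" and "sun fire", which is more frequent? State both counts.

"sun fire" (3 vs 2)

"tell sun": 2 occurrences
"sun fire": 3 occurrences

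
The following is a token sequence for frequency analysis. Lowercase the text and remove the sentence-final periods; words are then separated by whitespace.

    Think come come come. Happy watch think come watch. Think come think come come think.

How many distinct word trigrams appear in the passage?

15 tokens → 13 trigram windows in total.
Repeated trigrams (each contributes count−1 duplicates):
  think come come: 2
  watch think come: 2
2 duplicate windows → 13 − 2 = 11 distinct.

11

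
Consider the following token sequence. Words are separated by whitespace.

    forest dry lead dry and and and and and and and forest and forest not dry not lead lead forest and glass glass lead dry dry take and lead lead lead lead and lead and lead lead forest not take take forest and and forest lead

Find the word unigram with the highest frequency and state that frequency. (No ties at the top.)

"and", 14 times

Unigram frequencies (highest first):
  and: 14
  lead: 12
  forest: 7
  dry: 5
  not: 3
  take: 3
  … (1 more, each ≤ 2)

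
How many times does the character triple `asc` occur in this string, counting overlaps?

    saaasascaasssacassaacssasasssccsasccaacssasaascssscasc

Sliding a length-3 window over the 54 characters (52 positions):
  position 6–8: asc
  position 33–35: asc
  position 45–47: asc
  position 52–54: asc

4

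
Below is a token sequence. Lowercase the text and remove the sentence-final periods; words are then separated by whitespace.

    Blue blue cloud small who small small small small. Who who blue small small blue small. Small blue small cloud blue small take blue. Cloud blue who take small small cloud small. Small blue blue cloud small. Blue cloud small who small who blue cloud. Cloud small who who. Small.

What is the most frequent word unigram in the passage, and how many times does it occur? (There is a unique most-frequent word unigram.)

Unigram frequencies (highest first):
  small: 20
  blue: 12
  cloud: 8
  who: 8
  take: 2

"small", 20 times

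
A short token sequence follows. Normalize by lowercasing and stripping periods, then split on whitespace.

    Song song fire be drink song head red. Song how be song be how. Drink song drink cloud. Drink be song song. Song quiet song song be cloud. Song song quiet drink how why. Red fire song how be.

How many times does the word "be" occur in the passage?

Scanning the 39 tokens for "be":
  position 4: be
  position 11: be
  position 13: be
  position 20: be
  position 27: be
  position 39: be

6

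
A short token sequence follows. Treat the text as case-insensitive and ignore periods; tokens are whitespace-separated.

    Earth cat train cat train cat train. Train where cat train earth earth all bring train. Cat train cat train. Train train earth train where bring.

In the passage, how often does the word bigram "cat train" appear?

6

Scanning the 25 overlapping bigram windows for "cat train":
  position 2–3: cat train
  position 4–5: cat train
  position 6–7: cat train
  position 10–11: cat train
  position 17–18: cat train
  position 19–20: cat train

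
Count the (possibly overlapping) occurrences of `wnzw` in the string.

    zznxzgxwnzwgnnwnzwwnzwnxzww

Sliding a length-4 window over the 27 characters (24 positions):
  position 8–11: wnzw
  position 15–18: wnzw
  position 19–22: wnzw

3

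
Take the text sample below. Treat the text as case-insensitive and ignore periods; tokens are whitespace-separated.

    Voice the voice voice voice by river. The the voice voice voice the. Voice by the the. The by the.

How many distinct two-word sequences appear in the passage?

9

20 tokens → 19 bigram windows in total.
Repeated bigrams (each contributes count−1 duplicates):
  voice voice: 4
  the the: 3
  the voice: 3
  by the: 2
  voice by: 2
  voice the: 2
10 duplicate windows → 19 − 10 = 9 distinct.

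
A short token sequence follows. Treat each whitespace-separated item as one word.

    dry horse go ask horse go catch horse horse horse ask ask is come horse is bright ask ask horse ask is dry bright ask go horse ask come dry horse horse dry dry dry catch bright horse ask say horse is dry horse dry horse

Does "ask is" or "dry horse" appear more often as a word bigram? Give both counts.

"ask is": 2 occurrences
"dry horse": 4 occurrences

"dry horse" (4 vs 2)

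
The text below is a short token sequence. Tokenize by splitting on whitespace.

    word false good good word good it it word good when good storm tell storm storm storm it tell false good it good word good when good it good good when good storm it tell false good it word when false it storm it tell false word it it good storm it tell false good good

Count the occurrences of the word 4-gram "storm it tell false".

4

Scanning the 53 overlapping 4-gram windows for "storm it tell false":
  position 17–20: storm it tell false
  position 33–36: storm it tell false
  position 43–46: storm it tell false
  position 51–54: storm it tell false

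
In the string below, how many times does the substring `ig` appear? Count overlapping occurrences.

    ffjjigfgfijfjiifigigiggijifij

4

Sliding a length-2 window over the 29 characters (28 positions):
  position 5–6: ig
  position 17–18: ig
  position 19–20: ig
  position 21–22: ig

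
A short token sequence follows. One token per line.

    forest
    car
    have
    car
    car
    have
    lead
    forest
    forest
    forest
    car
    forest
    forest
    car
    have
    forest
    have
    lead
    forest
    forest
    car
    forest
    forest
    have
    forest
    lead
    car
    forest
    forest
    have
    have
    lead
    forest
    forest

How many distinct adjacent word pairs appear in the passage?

13

34 tokens → 33 bigram windows in total.
Repeated bigrams (each contributes count−1 duplicates):
  forest forest: 7
  forest car: 4
  car forest: 3
  car have: 3
  forest have: 3
  have lead: 3
  lead forest: 3
  have forest: 2
20 duplicate windows → 33 − 20 = 13 distinct.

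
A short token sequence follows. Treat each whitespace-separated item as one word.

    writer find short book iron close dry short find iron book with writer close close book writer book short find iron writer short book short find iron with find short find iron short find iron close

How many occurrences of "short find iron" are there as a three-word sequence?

Scanning the 34 overlapping trigram windows for "short find iron":
  position 8–10: short find iron
  position 19–21: short find iron
  position 25–27: short find iron
  position 30–32: short find iron
  position 33–35: short find iron

5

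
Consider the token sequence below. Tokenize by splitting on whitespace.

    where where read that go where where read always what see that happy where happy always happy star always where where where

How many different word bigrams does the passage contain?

22 tokens → 21 bigram windows in total.
Repeated bigrams (each contributes count−1 duplicates):
  where where: 4
  where read: 2
4 duplicate windows → 21 − 4 = 17 distinct.

17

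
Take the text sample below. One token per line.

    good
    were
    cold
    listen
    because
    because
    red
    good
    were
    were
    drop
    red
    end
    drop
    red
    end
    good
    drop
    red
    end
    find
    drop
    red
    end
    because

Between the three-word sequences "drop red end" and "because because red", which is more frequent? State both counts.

"drop red end" (4 vs 1)

"drop red end": 4 occurrences
"because because red": 1 occurrence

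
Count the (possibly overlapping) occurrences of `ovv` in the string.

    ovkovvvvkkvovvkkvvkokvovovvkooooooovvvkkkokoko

Sliding a length-3 window over the 46 characters (44 positions):
  position 4–6: ovv
  position 12–14: ovv
  position 25–27: ovv
  position 35–37: ovv

4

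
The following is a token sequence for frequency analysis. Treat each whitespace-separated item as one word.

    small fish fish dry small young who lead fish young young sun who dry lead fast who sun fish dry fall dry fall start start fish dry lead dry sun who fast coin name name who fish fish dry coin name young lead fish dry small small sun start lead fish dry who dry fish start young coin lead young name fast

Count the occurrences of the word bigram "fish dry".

Scanning the 61 overlapping bigram windows for "fish dry":
  position 3–4: fish dry
  position 19–20: fish dry
  position 26–27: fish dry
  position 38–39: fish dry
  position 44–45: fish dry
  position 51–52: fish dry

6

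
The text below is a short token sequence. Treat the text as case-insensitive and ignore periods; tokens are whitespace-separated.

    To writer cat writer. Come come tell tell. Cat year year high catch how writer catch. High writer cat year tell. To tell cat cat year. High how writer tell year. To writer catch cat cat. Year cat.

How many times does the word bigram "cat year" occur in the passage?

Scanning the 37 overlapping bigram windows for "cat year":
  position 9–10: cat year
  position 19–20: cat year
  position 25–26: cat year
  position 36–37: cat year

4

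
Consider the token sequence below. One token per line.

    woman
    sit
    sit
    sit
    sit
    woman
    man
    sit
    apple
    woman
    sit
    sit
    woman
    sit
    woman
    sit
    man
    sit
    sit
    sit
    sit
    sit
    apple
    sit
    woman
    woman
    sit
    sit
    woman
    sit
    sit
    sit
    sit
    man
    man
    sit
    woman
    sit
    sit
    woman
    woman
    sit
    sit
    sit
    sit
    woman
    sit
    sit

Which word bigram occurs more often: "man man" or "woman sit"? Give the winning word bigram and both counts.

"man man": 1 occurrence
"woman sit": 9 occurrences

"woman sit" (9 vs 1)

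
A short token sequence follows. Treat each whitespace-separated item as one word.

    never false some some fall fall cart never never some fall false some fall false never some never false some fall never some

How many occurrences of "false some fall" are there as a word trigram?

Scanning the 21 overlapping trigram windows for "false some fall":
  position 12–14: false some fall
  position 19–21: false some fall

2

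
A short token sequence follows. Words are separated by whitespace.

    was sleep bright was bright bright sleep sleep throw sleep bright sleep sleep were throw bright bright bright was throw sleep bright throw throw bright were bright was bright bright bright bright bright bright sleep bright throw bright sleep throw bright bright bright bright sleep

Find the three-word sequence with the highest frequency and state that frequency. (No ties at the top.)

Trigram frequencies (highest first):
  bright bright bright: 7
  bright bright sleep: 3
  bright was bright: 2
  was bright bright: 2
  bright sleep sleep: 2
  throw sleep bright: 2
  … (23 more, each ≤ 2)

"bright bright bright", 7 times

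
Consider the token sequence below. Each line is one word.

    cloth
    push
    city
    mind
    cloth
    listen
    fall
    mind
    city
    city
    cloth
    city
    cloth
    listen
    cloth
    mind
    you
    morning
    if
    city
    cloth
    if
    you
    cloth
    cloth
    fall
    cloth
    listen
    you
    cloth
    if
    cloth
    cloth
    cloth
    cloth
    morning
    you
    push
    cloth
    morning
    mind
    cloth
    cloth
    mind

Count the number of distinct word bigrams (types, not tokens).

30

44 tokens → 43 bigram windows in total.
Repeated bigrams (each contributes count−1 duplicates):
  cloth cloth: 5
  city cloth: 3
  cloth listen: 3
  cloth if: 2
  cloth mind: 2
  cloth morning: 2
  mind cloth: 2
  you cloth: 2
13 duplicate windows → 43 − 13 = 30 distinct.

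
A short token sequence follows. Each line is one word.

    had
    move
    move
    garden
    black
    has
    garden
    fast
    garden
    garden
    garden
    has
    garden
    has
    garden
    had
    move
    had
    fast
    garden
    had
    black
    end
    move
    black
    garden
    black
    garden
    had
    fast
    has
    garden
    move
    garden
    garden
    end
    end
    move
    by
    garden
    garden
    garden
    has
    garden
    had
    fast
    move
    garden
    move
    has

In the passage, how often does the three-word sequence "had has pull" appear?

Scanning the 48 overlapping trigram windows for "had has pull":
  (none found)

0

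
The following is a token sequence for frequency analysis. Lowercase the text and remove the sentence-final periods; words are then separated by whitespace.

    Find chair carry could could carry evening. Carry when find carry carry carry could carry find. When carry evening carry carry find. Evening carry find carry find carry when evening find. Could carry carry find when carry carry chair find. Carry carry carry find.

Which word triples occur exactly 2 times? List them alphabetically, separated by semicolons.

carry carry carry; carry evening carry; carry find carry; carry find when; find carry carry; find when carry

Trigram counts meeting the condition (exactly 2 times):
  carry carry carry: 2
  carry evening carry: 2
  carry find carry: 2
  carry find when: 2
  find carry carry: 2
  find when carry: 2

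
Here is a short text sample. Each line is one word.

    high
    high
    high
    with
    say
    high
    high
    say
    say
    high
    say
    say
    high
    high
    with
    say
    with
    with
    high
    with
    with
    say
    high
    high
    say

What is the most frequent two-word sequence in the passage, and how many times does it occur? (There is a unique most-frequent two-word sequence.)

Bigram frequencies (highest first):
  high high: 5
  say high: 4
  high with: 3
  with say: 3
  high say: 3
  say say: 2
  … (3 more, each ≤ 2)

"high high", 5 times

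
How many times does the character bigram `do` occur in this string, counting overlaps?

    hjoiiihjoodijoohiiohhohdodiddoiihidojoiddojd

4

Sliding a length-2 window over the 44 characters (43 positions):
  position 24–25: do
  position 29–30: do
  position 35–36: do
  position 41–42: do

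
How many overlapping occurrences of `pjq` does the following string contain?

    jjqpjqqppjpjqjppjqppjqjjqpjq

Sliding a length-3 window over the 28 characters (26 positions):
  position 4–6: pjq
  position 11–13: pjq
  position 16–18: pjq
  position 20–22: pjq
  position 26–28: pjq

5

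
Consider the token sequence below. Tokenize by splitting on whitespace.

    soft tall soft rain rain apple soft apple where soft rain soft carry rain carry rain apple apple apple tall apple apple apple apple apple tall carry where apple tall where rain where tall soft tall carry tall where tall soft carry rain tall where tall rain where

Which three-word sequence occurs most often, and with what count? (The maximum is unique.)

Trigram frequencies (highest first):
  apple apple apple: 4
  soft carry rain: 2
  apple apple tall: 2
  where tall soft: 2
  tall where tall: 2
  soft tall soft: 1
  … (33 more, each ≤ 1)

"apple apple apple", 4 times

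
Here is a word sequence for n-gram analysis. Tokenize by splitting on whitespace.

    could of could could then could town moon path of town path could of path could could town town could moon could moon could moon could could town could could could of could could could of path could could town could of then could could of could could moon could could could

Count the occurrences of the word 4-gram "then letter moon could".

0

Scanning the 49 overlapping 4-gram windows for "then letter moon could":
  (none found)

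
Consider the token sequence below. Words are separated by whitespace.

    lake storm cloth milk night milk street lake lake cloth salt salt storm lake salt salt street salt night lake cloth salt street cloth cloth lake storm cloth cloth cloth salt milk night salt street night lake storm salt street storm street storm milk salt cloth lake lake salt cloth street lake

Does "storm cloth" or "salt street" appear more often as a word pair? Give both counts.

"salt street" (4 vs 2)

"storm cloth": 2 occurrences
"salt street": 4 occurrences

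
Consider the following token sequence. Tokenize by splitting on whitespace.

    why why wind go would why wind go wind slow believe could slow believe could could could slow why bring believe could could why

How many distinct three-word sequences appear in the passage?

19

24 tokens → 22 trigram windows in total.
Repeated trigrams (each contributes count−1 duplicates):
  believe could could: 2
  slow believe could: 2
  why wind go: 2
3 duplicate windows → 22 − 3 = 19 distinct.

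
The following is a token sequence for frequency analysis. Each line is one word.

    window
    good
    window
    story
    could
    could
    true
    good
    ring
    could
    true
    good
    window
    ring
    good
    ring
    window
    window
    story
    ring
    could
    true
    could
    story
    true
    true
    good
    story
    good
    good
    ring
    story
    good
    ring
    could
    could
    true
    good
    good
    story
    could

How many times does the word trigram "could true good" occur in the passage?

3

Scanning the 39 overlapping trigram windows for "could true good":
  position 6–8: could true good
  position 10–12: could true good
  position 36–38: could true good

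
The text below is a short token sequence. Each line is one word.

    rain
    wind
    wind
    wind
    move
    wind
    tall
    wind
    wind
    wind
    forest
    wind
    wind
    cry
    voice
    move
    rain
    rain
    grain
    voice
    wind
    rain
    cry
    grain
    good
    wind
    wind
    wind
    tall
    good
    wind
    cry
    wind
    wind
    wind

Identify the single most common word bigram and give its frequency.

Bigram frequencies (highest first):
  wind wind: 9
  wind tall: 2
  wind cry: 2
  good wind: 2
  rain wind: 1
  wind move: 1
  … (17 more, each ≤ 1)

"wind wind", 9 times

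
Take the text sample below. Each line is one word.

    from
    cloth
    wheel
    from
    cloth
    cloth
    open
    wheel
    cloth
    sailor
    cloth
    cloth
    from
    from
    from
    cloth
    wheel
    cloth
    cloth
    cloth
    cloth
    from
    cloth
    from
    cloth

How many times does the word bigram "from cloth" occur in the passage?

5

Scanning the 24 overlapping bigram windows for "from cloth":
  position 1–2: from cloth
  position 4–5: from cloth
  position 15–16: from cloth
  position 22–23: from cloth
  position 24–25: from cloth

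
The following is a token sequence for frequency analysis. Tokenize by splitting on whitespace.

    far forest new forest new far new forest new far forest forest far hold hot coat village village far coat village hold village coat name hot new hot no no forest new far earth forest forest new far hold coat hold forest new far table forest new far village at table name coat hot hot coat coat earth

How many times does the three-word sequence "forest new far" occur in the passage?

6

Scanning the 56 overlapping trigram windows for "forest new far":
  position 4–6: forest new far
  position 8–10: forest new far
  position 31–33: forest new far
  position 36–38: forest new far
  position 42–44: forest new far
  position 46–48: forest new far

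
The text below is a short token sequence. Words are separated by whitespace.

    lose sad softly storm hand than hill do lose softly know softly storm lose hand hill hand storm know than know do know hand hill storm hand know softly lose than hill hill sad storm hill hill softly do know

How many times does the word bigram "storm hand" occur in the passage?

Scanning the 39 overlapping bigram windows for "storm hand":
  position 4–5: storm hand
  position 26–27: storm hand

2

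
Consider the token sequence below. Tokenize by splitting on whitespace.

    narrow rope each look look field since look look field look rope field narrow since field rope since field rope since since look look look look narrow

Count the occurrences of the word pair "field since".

Scanning the 26 overlapping bigram windows for "field since":
  position 6–7: field since

1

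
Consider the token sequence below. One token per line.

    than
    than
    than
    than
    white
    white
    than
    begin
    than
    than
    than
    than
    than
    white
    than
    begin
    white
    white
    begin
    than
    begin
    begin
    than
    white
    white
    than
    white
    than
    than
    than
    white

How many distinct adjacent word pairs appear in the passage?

9

31 tokens → 30 bigram windows in total.
Repeated bigrams (each contributes count−1 duplicates):
  than than: 9
  than white: 5
  white than: 4
  begin than: 3
  than begin: 3
  white white: 3
21 duplicate windows → 30 − 21 = 9 distinct.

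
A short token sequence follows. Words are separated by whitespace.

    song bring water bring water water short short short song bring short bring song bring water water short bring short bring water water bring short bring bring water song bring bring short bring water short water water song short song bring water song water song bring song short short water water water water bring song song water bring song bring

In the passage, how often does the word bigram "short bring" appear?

Scanning the 59 overlapping bigram windows for "short bring":
  position 12–13: short bring
  position 18–19: short bring
  position 20–21: short bring
  position 25–26: short bring
  position 32–33: short bring

5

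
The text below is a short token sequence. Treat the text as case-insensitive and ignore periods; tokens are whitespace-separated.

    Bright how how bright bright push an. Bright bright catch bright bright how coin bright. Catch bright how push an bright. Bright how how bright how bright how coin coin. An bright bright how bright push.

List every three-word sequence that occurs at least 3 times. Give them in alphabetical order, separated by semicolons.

an bright bright; bright bright how

Trigram counts meeting the condition (at least 3 times):
  an bright bright: 3
  bright bright how: 3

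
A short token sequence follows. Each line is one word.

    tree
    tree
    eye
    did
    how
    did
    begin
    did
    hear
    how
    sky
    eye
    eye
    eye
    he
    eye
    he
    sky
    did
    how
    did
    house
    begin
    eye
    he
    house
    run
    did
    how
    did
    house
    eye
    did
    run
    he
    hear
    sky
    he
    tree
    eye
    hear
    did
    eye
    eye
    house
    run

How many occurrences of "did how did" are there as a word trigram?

Scanning the 44 overlapping trigram windows for "did how did":
  position 4–6: did how did
  position 19–21: did how did
  position 28–30: did how did

3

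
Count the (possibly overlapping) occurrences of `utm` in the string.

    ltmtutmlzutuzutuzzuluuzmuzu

Sliding a length-3 window over the 27 characters (25 positions):
  position 5–7: utm

1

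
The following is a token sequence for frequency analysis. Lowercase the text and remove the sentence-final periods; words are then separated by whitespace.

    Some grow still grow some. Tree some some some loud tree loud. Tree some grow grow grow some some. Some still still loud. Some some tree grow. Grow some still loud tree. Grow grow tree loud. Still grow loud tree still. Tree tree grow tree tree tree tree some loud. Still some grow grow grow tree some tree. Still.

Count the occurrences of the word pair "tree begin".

Scanning the 58 overlapping bigram windows for "tree begin":
  (none found)

0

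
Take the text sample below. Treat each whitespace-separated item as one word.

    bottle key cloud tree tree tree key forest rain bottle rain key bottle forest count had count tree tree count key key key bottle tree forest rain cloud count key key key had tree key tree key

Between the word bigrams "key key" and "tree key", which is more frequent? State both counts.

"key key": 4 occurrences
"tree key": 3 occurrences

"key key" (4 vs 3)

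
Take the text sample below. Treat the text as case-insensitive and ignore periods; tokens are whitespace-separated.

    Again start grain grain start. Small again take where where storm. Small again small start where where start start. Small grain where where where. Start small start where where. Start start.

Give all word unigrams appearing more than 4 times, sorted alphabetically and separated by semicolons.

Unigram counts meeting the condition (more than 4 times):
  small: 5
  start: 9
  where: 9

small; start; where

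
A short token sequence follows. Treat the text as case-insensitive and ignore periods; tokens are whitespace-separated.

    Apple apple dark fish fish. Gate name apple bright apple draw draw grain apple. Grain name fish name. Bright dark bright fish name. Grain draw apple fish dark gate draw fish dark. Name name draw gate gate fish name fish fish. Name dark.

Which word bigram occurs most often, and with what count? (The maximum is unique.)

"fish name", 4 times

Bigram frequencies (highest first):
  fish name: 4
  fish fish: 2
  name fish: 2
  fish dark: 2
  apple apple: 1
  apple dark: 1
  … (30 more, each ≤ 1)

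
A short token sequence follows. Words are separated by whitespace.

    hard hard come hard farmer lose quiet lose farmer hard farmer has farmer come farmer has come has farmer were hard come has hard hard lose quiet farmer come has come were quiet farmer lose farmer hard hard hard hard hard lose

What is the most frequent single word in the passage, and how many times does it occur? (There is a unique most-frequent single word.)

Unigram frequencies (highest first):
  hard: 12
  farmer: 9
  come: 6
  lose: 5
  has: 5
  quiet: 3
  … (1 more, each ≤ 2)

"hard", 12 times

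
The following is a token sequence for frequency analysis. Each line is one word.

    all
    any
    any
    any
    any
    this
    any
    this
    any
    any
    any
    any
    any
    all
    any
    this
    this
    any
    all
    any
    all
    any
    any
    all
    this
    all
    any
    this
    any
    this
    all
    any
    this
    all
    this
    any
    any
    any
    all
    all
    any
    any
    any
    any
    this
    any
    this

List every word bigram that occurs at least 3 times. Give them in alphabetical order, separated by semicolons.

all any; any all; any any; any this; this all; this any

Bigram counts meeting the condition (at least 3 times):
  all any: 7
  any all: 5
  any any: 13
  any this: 8
  this all: 3
  this any: 6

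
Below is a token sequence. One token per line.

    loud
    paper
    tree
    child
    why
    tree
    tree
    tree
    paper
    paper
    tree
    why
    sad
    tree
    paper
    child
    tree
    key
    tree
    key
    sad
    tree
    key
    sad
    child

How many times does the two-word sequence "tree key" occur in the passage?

Scanning the 24 overlapping bigram windows for "tree key":
  position 17–18: tree key
  position 19–20: tree key
  position 22–23: tree key

3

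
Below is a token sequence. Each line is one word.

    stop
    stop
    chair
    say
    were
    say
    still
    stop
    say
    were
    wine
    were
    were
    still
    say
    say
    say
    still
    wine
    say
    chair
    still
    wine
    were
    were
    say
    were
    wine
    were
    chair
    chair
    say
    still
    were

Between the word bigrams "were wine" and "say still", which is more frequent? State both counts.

"say still" (3 vs 2)

"were wine": 2 occurrences
"say still": 3 occurrences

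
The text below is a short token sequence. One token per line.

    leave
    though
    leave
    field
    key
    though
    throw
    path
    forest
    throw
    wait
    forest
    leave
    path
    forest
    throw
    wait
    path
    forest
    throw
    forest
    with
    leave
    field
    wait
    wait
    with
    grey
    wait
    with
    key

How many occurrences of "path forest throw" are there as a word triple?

Scanning the 29 overlapping trigram windows for "path forest throw":
  position 8–10: path forest throw
  position 14–16: path forest throw
  position 18–20: path forest throw

3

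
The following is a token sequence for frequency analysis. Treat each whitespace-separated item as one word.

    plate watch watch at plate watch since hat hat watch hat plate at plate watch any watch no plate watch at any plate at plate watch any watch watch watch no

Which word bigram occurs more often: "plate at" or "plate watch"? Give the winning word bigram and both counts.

"plate watch" (5 vs 2)

"plate at": 2 occurrences
"plate watch": 5 occurrences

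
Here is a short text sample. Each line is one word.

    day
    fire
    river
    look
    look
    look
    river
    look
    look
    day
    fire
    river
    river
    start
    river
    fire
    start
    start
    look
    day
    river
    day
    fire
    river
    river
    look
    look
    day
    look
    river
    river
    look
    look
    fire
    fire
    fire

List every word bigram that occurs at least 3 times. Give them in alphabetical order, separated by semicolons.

day fire; fire river; look day; look look; river look; river river

Bigram counts meeting the condition (at least 3 times):
  day fire: 3
  fire river: 3
  look day: 3
  look look: 5
  river look: 4
  river river: 3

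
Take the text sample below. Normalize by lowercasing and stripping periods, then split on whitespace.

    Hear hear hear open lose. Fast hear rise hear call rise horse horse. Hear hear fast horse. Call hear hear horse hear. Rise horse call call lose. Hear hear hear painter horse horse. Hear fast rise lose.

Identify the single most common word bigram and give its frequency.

Bigram frequencies (highest first):
  hear hear: 6
  horse hear: 3
  hear rise: 2
  rise horse: 2
  horse horse: 2
  hear fast: 2
  … (18 more, each ≤ 2)

"hear hear", 6 times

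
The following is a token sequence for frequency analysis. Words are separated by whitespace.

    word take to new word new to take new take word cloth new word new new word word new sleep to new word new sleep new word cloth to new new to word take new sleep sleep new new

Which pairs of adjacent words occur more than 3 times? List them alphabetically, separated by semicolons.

new word; word new

Bigram counts meeting the condition (more than 3 times):
  new word: 5
  word new: 4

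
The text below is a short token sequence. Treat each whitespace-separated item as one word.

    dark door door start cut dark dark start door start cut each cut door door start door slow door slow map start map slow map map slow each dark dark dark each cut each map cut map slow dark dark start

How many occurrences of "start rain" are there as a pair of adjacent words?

Scanning the 40 overlapping bigram windows for "start rain":
  (none found)

0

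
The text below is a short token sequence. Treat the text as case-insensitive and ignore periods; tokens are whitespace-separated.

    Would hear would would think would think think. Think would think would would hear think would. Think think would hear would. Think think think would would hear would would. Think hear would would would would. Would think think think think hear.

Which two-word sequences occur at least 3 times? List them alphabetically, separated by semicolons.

hear would; think think; think would; would hear; would think; would would

Bigram counts meeting the condition (at least 3 times):
  hear would: 4
  think think: 8
  think would: 6
  would hear: 4
  would think: 7
  would would: 8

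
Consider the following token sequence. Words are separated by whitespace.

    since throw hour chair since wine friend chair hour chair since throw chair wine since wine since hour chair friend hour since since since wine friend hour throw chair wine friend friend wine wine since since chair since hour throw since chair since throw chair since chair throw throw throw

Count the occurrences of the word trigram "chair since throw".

2

Scanning the 48 overlapping trigram windows for "chair since throw":
  position 10–12: chair since throw
  position 42–44: chair since throw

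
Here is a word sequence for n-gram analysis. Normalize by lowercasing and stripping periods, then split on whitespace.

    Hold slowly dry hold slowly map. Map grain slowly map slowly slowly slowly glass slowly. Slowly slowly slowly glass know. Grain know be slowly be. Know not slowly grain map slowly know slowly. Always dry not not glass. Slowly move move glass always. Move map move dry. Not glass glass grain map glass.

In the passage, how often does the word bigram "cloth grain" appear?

0

Scanning the 52 overlapping bigram windows for "cloth grain":
  (none found)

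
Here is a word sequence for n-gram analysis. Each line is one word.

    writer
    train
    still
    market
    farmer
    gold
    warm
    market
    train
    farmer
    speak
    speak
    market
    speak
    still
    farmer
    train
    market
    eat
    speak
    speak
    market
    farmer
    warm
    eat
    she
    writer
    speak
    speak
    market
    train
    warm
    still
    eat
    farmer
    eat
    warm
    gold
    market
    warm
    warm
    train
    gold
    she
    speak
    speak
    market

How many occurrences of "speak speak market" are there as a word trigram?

Scanning the 45 overlapping trigram windows for "speak speak market":
  position 11–13: speak speak market
  position 20–22: speak speak market
  position 28–30: speak speak market
  position 45–47: speak speak market

4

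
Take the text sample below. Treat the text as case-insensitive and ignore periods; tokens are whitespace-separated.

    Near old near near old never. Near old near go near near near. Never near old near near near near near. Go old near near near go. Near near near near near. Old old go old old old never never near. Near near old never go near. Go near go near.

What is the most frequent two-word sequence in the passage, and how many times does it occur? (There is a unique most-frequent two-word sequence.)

Bigram frequencies (highest first):
  near near: 15
  near old: 6
  near go: 5
  go near: 5
  old near: 4
  old never: 3
  … (7 more, each ≤ 3)

"near near", 15 times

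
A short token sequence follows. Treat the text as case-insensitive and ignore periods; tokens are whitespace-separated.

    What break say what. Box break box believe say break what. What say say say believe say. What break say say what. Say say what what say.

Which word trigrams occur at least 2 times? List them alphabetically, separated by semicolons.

Trigram counts meeting the condition (at least 2 times):
  say say what: 2
  what break say: 2
  what say say: 2
  what what say: 2

say say what; what break say; what say say; what what say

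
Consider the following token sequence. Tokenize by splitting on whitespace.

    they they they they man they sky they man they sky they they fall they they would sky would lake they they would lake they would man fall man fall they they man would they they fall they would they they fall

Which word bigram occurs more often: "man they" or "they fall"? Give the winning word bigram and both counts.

"they fall" (3 vs 2)

"man they": 2 occurrences
"they fall": 3 occurrences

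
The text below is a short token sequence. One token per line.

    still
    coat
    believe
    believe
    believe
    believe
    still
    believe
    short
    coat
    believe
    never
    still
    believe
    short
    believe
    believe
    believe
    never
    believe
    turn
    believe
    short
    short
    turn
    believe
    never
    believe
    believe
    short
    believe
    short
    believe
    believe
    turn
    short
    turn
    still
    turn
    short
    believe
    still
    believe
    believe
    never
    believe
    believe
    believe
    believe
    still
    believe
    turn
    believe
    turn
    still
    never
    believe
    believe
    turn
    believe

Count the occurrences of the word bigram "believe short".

5

Scanning the 59 overlapping bigram windows for "believe short":
  position 8–9: believe short
  position 14–15: believe short
  position 22–23: believe short
  position 29–30: believe short
  position 31–32: believe short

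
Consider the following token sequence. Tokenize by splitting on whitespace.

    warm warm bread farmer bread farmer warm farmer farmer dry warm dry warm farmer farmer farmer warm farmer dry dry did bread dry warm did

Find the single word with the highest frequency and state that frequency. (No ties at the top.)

"farmer", 8 times

Unigram frequencies (highest first):
  farmer: 8
  warm: 7
  dry: 5
  bread: 3
  did: 2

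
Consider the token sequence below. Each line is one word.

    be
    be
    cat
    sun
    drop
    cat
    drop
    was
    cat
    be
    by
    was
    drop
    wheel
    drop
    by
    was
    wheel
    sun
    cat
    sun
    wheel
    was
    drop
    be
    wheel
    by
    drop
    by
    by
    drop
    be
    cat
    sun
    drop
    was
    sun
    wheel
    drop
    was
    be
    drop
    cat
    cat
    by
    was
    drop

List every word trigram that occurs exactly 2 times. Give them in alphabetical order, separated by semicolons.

be cat sun; by was drop; cat sun drop

Trigram counts meeting the condition (exactly 2 times):
  be cat sun: 2
  by was drop: 2
  cat sun drop: 2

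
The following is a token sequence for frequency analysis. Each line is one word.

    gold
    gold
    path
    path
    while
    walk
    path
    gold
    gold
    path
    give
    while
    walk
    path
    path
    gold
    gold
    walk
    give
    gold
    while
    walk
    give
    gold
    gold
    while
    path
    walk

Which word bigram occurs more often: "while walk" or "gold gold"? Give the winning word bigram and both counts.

"while walk": 3 occurrences
"gold gold": 4 occurrences

"gold gold" (4 vs 3)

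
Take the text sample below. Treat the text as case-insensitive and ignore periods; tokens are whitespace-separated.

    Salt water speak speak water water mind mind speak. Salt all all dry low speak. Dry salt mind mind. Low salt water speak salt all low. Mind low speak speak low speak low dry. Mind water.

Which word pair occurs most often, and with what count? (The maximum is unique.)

"low speak", 3 times

Bigram frequencies (highest first):
  low speak: 3
  salt water: 2
  water speak: 2
  speak speak: 2
  mind mind: 2
  speak salt: 2
  … (19 more, each ≤ 2)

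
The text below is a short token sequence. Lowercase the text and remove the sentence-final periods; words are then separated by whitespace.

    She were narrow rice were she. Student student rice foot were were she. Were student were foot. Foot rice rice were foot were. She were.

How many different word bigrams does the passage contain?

17

25 tokens → 24 bigram windows in total.
Repeated bigrams (each contributes count−1 duplicates):
  she were: 3
  were she: 3
  foot were: 2
  rice were: 2
  were foot: 2
7 duplicate windows → 24 − 7 = 17 distinct.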